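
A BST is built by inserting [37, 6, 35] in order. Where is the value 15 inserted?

Starting tree (level order): [37, 6, None, None, 35]
Insertion path: 37 -> 6 -> 35
Result: insert 15 as left child of 35
Final tree (level order): [37, 6, None, None, 35, 15]


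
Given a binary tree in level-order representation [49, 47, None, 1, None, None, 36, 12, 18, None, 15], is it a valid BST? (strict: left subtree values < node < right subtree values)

Level-order array: [49, 47, None, 1, None, None, 36, 12, 18, None, 15]
Validate using subtree bounds (lo, hi): at each node, require lo < value < hi,
then recurse left with hi=value and right with lo=value.
Preorder trace (stopping at first violation):
  at node 49 with bounds (-inf, +inf): OK
  at node 47 with bounds (-inf, 49): OK
  at node 1 with bounds (-inf, 47): OK
  at node 36 with bounds (1, 47): OK
  at node 12 with bounds (1, 36): OK
  at node 15 with bounds (12, 36): OK
  at node 18 with bounds (36, 47): VIOLATION
Node 18 violates its bound: not (36 < 18 < 47).
Result: Not a valid BST


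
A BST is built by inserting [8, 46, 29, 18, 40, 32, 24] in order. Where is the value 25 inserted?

Starting tree (level order): [8, None, 46, 29, None, 18, 40, None, 24, 32]
Insertion path: 8 -> 46 -> 29 -> 18 -> 24
Result: insert 25 as right child of 24
Final tree (level order): [8, None, 46, 29, None, 18, 40, None, 24, 32, None, None, 25]


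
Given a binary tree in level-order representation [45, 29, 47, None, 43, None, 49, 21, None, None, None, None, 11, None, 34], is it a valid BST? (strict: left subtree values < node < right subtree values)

Level-order array: [45, 29, 47, None, 43, None, 49, 21, None, None, None, None, 11, None, 34]
Validate using subtree bounds (lo, hi): at each node, require lo < value < hi,
then recurse left with hi=value and right with lo=value.
Preorder trace (stopping at first violation):
  at node 45 with bounds (-inf, +inf): OK
  at node 29 with bounds (-inf, 45): OK
  at node 43 with bounds (29, 45): OK
  at node 21 with bounds (29, 43): VIOLATION
Node 21 violates its bound: not (29 < 21 < 43).
Result: Not a valid BST


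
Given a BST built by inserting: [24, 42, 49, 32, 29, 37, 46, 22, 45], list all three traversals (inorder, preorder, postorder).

Tree insertion order: [24, 42, 49, 32, 29, 37, 46, 22, 45]
Tree (level-order array): [24, 22, 42, None, None, 32, 49, 29, 37, 46, None, None, None, None, None, 45]
Inorder (L, root, R): [22, 24, 29, 32, 37, 42, 45, 46, 49]
Preorder (root, L, R): [24, 22, 42, 32, 29, 37, 49, 46, 45]
Postorder (L, R, root): [22, 29, 37, 32, 45, 46, 49, 42, 24]


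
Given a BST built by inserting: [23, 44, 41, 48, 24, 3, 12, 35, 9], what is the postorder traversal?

Tree insertion order: [23, 44, 41, 48, 24, 3, 12, 35, 9]
Tree (level-order array): [23, 3, 44, None, 12, 41, 48, 9, None, 24, None, None, None, None, None, None, 35]
Postorder traversal: [9, 12, 3, 35, 24, 41, 48, 44, 23]


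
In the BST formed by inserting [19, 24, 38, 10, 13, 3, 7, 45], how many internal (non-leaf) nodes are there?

Tree built from: [19, 24, 38, 10, 13, 3, 7, 45]
Tree (level-order array): [19, 10, 24, 3, 13, None, 38, None, 7, None, None, None, 45]
Rule: An internal node has at least one child.
Per-node child counts:
  node 19: 2 child(ren)
  node 10: 2 child(ren)
  node 3: 1 child(ren)
  node 7: 0 child(ren)
  node 13: 0 child(ren)
  node 24: 1 child(ren)
  node 38: 1 child(ren)
  node 45: 0 child(ren)
Matching nodes: [19, 10, 3, 24, 38]
Count of internal (non-leaf) nodes: 5


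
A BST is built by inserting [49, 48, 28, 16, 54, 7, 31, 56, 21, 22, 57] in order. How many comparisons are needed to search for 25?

Search path for 25: 49 -> 48 -> 28 -> 16 -> 21 -> 22
Found: False
Comparisons: 6


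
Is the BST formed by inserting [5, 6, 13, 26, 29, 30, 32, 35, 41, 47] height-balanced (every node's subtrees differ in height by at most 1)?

Tree (level-order array): [5, None, 6, None, 13, None, 26, None, 29, None, 30, None, 32, None, 35, None, 41, None, 47]
Definition: a tree is height-balanced if, at every node, |h(left) - h(right)| <= 1 (empty subtree has height -1).
Bottom-up per-node check:
  node 47: h_left=-1, h_right=-1, diff=0 [OK], height=0
  node 41: h_left=-1, h_right=0, diff=1 [OK], height=1
  node 35: h_left=-1, h_right=1, diff=2 [FAIL (|-1-1|=2 > 1)], height=2
  node 32: h_left=-1, h_right=2, diff=3 [FAIL (|-1-2|=3 > 1)], height=3
  node 30: h_left=-1, h_right=3, diff=4 [FAIL (|-1-3|=4 > 1)], height=4
  node 29: h_left=-1, h_right=4, diff=5 [FAIL (|-1-4|=5 > 1)], height=5
  node 26: h_left=-1, h_right=5, diff=6 [FAIL (|-1-5|=6 > 1)], height=6
  node 13: h_left=-1, h_right=6, diff=7 [FAIL (|-1-6|=7 > 1)], height=7
  node 6: h_left=-1, h_right=7, diff=8 [FAIL (|-1-7|=8 > 1)], height=8
  node 5: h_left=-1, h_right=8, diff=9 [FAIL (|-1-8|=9 > 1)], height=9
Node 35 violates the condition: |-1 - 1| = 2 > 1.
Result: Not balanced


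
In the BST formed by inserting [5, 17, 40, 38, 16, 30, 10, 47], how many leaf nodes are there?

Tree built from: [5, 17, 40, 38, 16, 30, 10, 47]
Tree (level-order array): [5, None, 17, 16, 40, 10, None, 38, 47, None, None, 30]
Rule: A leaf has 0 children.
Per-node child counts:
  node 5: 1 child(ren)
  node 17: 2 child(ren)
  node 16: 1 child(ren)
  node 10: 0 child(ren)
  node 40: 2 child(ren)
  node 38: 1 child(ren)
  node 30: 0 child(ren)
  node 47: 0 child(ren)
Matching nodes: [10, 30, 47]
Count of leaf nodes: 3


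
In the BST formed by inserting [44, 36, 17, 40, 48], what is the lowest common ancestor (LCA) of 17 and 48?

Tree insertion order: [44, 36, 17, 40, 48]
Tree (level-order array): [44, 36, 48, 17, 40]
In a BST, the LCA of p=17, q=48 is the first node v on the
root-to-leaf path with p <= v <= q (go left if both < v, right if both > v).
Walk from root:
  at 44: 17 <= 44 <= 48, this is the LCA
LCA = 44


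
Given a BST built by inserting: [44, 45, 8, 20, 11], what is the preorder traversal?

Tree insertion order: [44, 45, 8, 20, 11]
Tree (level-order array): [44, 8, 45, None, 20, None, None, 11]
Preorder traversal: [44, 8, 20, 11, 45]


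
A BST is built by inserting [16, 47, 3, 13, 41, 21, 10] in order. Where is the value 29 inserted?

Starting tree (level order): [16, 3, 47, None, 13, 41, None, 10, None, 21]
Insertion path: 16 -> 47 -> 41 -> 21
Result: insert 29 as right child of 21
Final tree (level order): [16, 3, 47, None, 13, 41, None, 10, None, 21, None, None, None, None, 29]


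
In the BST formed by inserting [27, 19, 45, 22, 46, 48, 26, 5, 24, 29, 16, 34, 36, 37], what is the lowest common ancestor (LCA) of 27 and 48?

Tree insertion order: [27, 19, 45, 22, 46, 48, 26, 5, 24, 29, 16, 34, 36, 37]
Tree (level-order array): [27, 19, 45, 5, 22, 29, 46, None, 16, None, 26, None, 34, None, 48, None, None, 24, None, None, 36, None, None, None, None, None, 37]
In a BST, the LCA of p=27, q=48 is the first node v on the
root-to-leaf path with p <= v <= q (go left if both < v, right if both > v).
Walk from root:
  at 27: 27 <= 27 <= 48, this is the LCA
LCA = 27


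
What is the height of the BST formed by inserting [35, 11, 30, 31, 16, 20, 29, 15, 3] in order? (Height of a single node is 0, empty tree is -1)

Insertion order: [35, 11, 30, 31, 16, 20, 29, 15, 3]
Tree (level-order array): [35, 11, None, 3, 30, None, None, 16, 31, 15, 20, None, None, None, None, None, 29]
Compute height bottom-up (empty subtree = -1):
  height(3) = 1 + max(-1, -1) = 0
  height(15) = 1 + max(-1, -1) = 0
  height(29) = 1 + max(-1, -1) = 0
  height(20) = 1 + max(-1, 0) = 1
  height(16) = 1 + max(0, 1) = 2
  height(31) = 1 + max(-1, -1) = 0
  height(30) = 1 + max(2, 0) = 3
  height(11) = 1 + max(0, 3) = 4
  height(35) = 1 + max(4, -1) = 5
Height = 5


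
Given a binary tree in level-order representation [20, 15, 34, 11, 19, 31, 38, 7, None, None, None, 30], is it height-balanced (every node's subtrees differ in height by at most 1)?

Tree (level-order array): [20, 15, 34, 11, 19, 31, 38, 7, None, None, None, 30]
Definition: a tree is height-balanced if, at every node, |h(left) - h(right)| <= 1 (empty subtree has height -1).
Bottom-up per-node check:
  node 7: h_left=-1, h_right=-1, diff=0 [OK], height=0
  node 11: h_left=0, h_right=-1, diff=1 [OK], height=1
  node 19: h_left=-1, h_right=-1, diff=0 [OK], height=0
  node 15: h_left=1, h_right=0, diff=1 [OK], height=2
  node 30: h_left=-1, h_right=-1, diff=0 [OK], height=0
  node 31: h_left=0, h_right=-1, diff=1 [OK], height=1
  node 38: h_left=-1, h_right=-1, diff=0 [OK], height=0
  node 34: h_left=1, h_right=0, diff=1 [OK], height=2
  node 20: h_left=2, h_right=2, diff=0 [OK], height=3
All nodes satisfy the balance condition.
Result: Balanced


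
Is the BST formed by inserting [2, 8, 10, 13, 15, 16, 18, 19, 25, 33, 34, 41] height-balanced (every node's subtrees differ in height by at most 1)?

Tree (level-order array): [2, None, 8, None, 10, None, 13, None, 15, None, 16, None, 18, None, 19, None, 25, None, 33, None, 34, None, 41]
Definition: a tree is height-balanced if, at every node, |h(left) - h(right)| <= 1 (empty subtree has height -1).
Bottom-up per-node check:
  node 41: h_left=-1, h_right=-1, diff=0 [OK], height=0
  node 34: h_left=-1, h_right=0, diff=1 [OK], height=1
  node 33: h_left=-1, h_right=1, diff=2 [FAIL (|-1-1|=2 > 1)], height=2
  node 25: h_left=-1, h_right=2, diff=3 [FAIL (|-1-2|=3 > 1)], height=3
  node 19: h_left=-1, h_right=3, diff=4 [FAIL (|-1-3|=4 > 1)], height=4
  node 18: h_left=-1, h_right=4, diff=5 [FAIL (|-1-4|=5 > 1)], height=5
  node 16: h_left=-1, h_right=5, diff=6 [FAIL (|-1-5|=6 > 1)], height=6
  node 15: h_left=-1, h_right=6, diff=7 [FAIL (|-1-6|=7 > 1)], height=7
  node 13: h_left=-1, h_right=7, diff=8 [FAIL (|-1-7|=8 > 1)], height=8
  node 10: h_left=-1, h_right=8, diff=9 [FAIL (|-1-8|=9 > 1)], height=9
  node 8: h_left=-1, h_right=9, diff=10 [FAIL (|-1-9|=10 > 1)], height=10
  node 2: h_left=-1, h_right=10, diff=11 [FAIL (|-1-10|=11 > 1)], height=11
Node 33 violates the condition: |-1 - 1| = 2 > 1.
Result: Not balanced


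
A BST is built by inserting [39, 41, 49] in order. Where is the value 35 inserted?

Starting tree (level order): [39, None, 41, None, 49]
Insertion path: 39
Result: insert 35 as left child of 39
Final tree (level order): [39, 35, 41, None, None, None, 49]


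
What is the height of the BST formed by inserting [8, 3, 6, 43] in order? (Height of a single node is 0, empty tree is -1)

Insertion order: [8, 3, 6, 43]
Tree (level-order array): [8, 3, 43, None, 6]
Compute height bottom-up (empty subtree = -1):
  height(6) = 1 + max(-1, -1) = 0
  height(3) = 1 + max(-1, 0) = 1
  height(43) = 1 + max(-1, -1) = 0
  height(8) = 1 + max(1, 0) = 2
Height = 2


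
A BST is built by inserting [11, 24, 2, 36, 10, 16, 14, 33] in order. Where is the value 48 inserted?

Starting tree (level order): [11, 2, 24, None, 10, 16, 36, None, None, 14, None, 33]
Insertion path: 11 -> 24 -> 36
Result: insert 48 as right child of 36
Final tree (level order): [11, 2, 24, None, 10, 16, 36, None, None, 14, None, 33, 48]


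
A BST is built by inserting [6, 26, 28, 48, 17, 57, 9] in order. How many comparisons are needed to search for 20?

Search path for 20: 6 -> 26 -> 17
Found: False
Comparisons: 3


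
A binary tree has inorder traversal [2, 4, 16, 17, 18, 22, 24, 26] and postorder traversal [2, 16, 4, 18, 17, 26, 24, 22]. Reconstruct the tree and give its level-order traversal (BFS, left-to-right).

Inorder:   [2, 4, 16, 17, 18, 22, 24, 26]
Postorder: [2, 16, 4, 18, 17, 26, 24, 22]
Algorithm: postorder visits root last, so walk postorder right-to-left;
each value is the root of the current inorder slice — split it at that
value, recurse on the right subtree first, then the left.
Recursive splits:
  root=22; inorder splits into left=[2, 4, 16, 17, 18], right=[24, 26]
  root=24; inorder splits into left=[], right=[26]
  root=26; inorder splits into left=[], right=[]
  root=17; inorder splits into left=[2, 4, 16], right=[18]
  root=18; inorder splits into left=[], right=[]
  root=4; inorder splits into left=[2], right=[16]
  root=16; inorder splits into left=[], right=[]
  root=2; inorder splits into left=[], right=[]
Reconstructed level-order: [22, 17, 24, 4, 18, 26, 2, 16]


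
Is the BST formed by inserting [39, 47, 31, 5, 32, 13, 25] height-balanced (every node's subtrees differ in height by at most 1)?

Tree (level-order array): [39, 31, 47, 5, 32, None, None, None, 13, None, None, None, 25]
Definition: a tree is height-balanced if, at every node, |h(left) - h(right)| <= 1 (empty subtree has height -1).
Bottom-up per-node check:
  node 25: h_left=-1, h_right=-1, diff=0 [OK], height=0
  node 13: h_left=-1, h_right=0, diff=1 [OK], height=1
  node 5: h_left=-1, h_right=1, diff=2 [FAIL (|-1-1|=2 > 1)], height=2
  node 32: h_left=-1, h_right=-1, diff=0 [OK], height=0
  node 31: h_left=2, h_right=0, diff=2 [FAIL (|2-0|=2 > 1)], height=3
  node 47: h_left=-1, h_right=-1, diff=0 [OK], height=0
  node 39: h_left=3, h_right=0, diff=3 [FAIL (|3-0|=3 > 1)], height=4
Node 5 violates the condition: |-1 - 1| = 2 > 1.
Result: Not balanced


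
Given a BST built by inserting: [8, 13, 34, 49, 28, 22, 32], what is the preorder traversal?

Tree insertion order: [8, 13, 34, 49, 28, 22, 32]
Tree (level-order array): [8, None, 13, None, 34, 28, 49, 22, 32]
Preorder traversal: [8, 13, 34, 28, 22, 32, 49]


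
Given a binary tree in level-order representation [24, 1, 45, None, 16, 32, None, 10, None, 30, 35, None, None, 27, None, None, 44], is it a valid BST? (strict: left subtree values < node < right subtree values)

Level-order array: [24, 1, 45, None, 16, 32, None, 10, None, 30, 35, None, None, 27, None, None, 44]
Validate using subtree bounds (lo, hi): at each node, require lo < value < hi,
then recurse left with hi=value and right with lo=value.
Preorder trace (stopping at first violation):
  at node 24 with bounds (-inf, +inf): OK
  at node 1 with bounds (-inf, 24): OK
  at node 16 with bounds (1, 24): OK
  at node 10 with bounds (1, 16): OK
  at node 45 with bounds (24, +inf): OK
  at node 32 with bounds (24, 45): OK
  at node 30 with bounds (24, 32): OK
  at node 27 with bounds (24, 30): OK
  at node 35 with bounds (32, 45): OK
  at node 44 with bounds (35, 45): OK
No violation found at any node.
Result: Valid BST


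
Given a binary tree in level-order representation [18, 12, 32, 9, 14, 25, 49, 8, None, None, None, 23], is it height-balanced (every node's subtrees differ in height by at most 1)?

Tree (level-order array): [18, 12, 32, 9, 14, 25, 49, 8, None, None, None, 23]
Definition: a tree is height-balanced if, at every node, |h(left) - h(right)| <= 1 (empty subtree has height -1).
Bottom-up per-node check:
  node 8: h_left=-1, h_right=-1, diff=0 [OK], height=0
  node 9: h_left=0, h_right=-1, diff=1 [OK], height=1
  node 14: h_left=-1, h_right=-1, diff=0 [OK], height=0
  node 12: h_left=1, h_right=0, diff=1 [OK], height=2
  node 23: h_left=-1, h_right=-1, diff=0 [OK], height=0
  node 25: h_left=0, h_right=-1, diff=1 [OK], height=1
  node 49: h_left=-1, h_right=-1, diff=0 [OK], height=0
  node 32: h_left=1, h_right=0, diff=1 [OK], height=2
  node 18: h_left=2, h_right=2, diff=0 [OK], height=3
All nodes satisfy the balance condition.
Result: Balanced


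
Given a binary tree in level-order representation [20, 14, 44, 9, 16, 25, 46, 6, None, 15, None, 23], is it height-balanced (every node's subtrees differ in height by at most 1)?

Tree (level-order array): [20, 14, 44, 9, 16, 25, 46, 6, None, 15, None, 23]
Definition: a tree is height-balanced if, at every node, |h(left) - h(right)| <= 1 (empty subtree has height -1).
Bottom-up per-node check:
  node 6: h_left=-1, h_right=-1, diff=0 [OK], height=0
  node 9: h_left=0, h_right=-1, diff=1 [OK], height=1
  node 15: h_left=-1, h_right=-1, diff=0 [OK], height=0
  node 16: h_left=0, h_right=-1, diff=1 [OK], height=1
  node 14: h_left=1, h_right=1, diff=0 [OK], height=2
  node 23: h_left=-1, h_right=-1, diff=0 [OK], height=0
  node 25: h_left=0, h_right=-1, diff=1 [OK], height=1
  node 46: h_left=-1, h_right=-1, diff=0 [OK], height=0
  node 44: h_left=1, h_right=0, diff=1 [OK], height=2
  node 20: h_left=2, h_right=2, diff=0 [OK], height=3
All nodes satisfy the balance condition.
Result: Balanced


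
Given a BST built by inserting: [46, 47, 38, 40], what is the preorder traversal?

Tree insertion order: [46, 47, 38, 40]
Tree (level-order array): [46, 38, 47, None, 40]
Preorder traversal: [46, 38, 40, 47]


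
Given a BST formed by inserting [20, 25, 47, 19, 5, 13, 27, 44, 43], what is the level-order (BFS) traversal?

Tree insertion order: [20, 25, 47, 19, 5, 13, 27, 44, 43]
Tree (level-order array): [20, 19, 25, 5, None, None, 47, None, 13, 27, None, None, None, None, 44, 43]
BFS from the root, enqueuing left then right child of each popped node:
  queue [20] -> pop 20, enqueue [19, 25], visited so far: [20]
  queue [19, 25] -> pop 19, enqueue [5], visited so far: [20, 19]
  queue [25, 5] -> pop 25, enqueue [47], visited so far: [20, 19, 25]
  queue [5, 47] -> pop 5, enqueue [13], visited so far: [20, 19, 25, 5]
  queue [47, 13] -> pop 47, enqueue [27], visited so far: [20, 19, 25, 5, 47]
  queue [13, 27] -> pop 13, enqueue [none], visited so far: [20, 19, 25, 5, 47, 13]
  queue [27] -> pop 27, enqueue [44], visited so far: [20, 19, 25, 5, 47, 13, 27]
  queue [44] -> pop 44, enqueue [43], visited so far: [20, 19, 25, 5, 47, 13, 27, 44]
  queue [43] -> pop 43, enqueue [none], visited so far: [20, 19, 25, 5, 47, 13, 27, 44, 43]
Result: [20, 19, 25, 5, 47, 13, 27, 44, 43]


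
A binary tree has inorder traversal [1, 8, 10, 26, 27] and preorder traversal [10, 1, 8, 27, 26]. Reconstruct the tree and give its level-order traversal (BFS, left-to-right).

Inorder:  [1, 8, 10, 26, 27]
Preorder: [10, 1, 8, 27, 26]
Algorithm: preorder visits root first, so consume preorder in order;
for each root, split the current inorder slice at that value into
left-subtree inorder and right-subtree inorder, then recurse.
Recursive splits:
  root=10; inorder splits into left=[1, 8], right=[26, 27]
  root=1; inorder splits into left=[], right=[8]
  root=8; inorder splits into left=[], right=[]
  root=27; inorder splits into left=[26], right=[]
  root=26; inorder splits into left=[], right=[]
Reconstructed level-order: [10, 1, 27, 8, 26]


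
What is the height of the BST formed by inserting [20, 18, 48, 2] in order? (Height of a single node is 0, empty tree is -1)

Insertion order: [20, 18, 48, 2]
Tree (level-order array): [20, 18, 48, 2]
Compute height bottom-up (empty subtree = -1):
  height(2) = 1 + max(-1, -1) = 0
  height(18) = 1 + max(0, -1) = 1
  height(48) = 1 + max(-1, -1) = 0
  height(20) = 1 + max(1, 0) = 2
Height = 2


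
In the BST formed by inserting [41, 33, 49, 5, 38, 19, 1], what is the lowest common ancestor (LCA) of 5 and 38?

Tree insertion order: [41, 33, 49, 5, 38, 19, 1]
Tree (level-order array): [41, 33, 49, 5, 38, None, None, 1, 19]
In a BST, the LCA of p=5, q=38 is the first node v on the
root-to-leaf path with p <= v <= q (go left if both < v, right if both > v).
Walk from root:
  at 41: both 5 and 38 < 41, go left
  at 33: 5 <= 33 <= 38, this is the LCA
LCA = 33


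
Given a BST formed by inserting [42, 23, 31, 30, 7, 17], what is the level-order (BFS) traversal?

Tree insertion order: [42, 23, 31, 30, 7, 17]
Tree (level-order array): [42, 23, None, 7, 31, None, 17, 30]
BFS from the root, enqueuing left then right child of each popped node:
  queue [42] -> pop 42, enqueue [23], visited so far: [42]
  queue [23] -> pop 23, enqueue [7, 31], visited so far: [42, 23]
  queue [7, 31] -> pop 7, enqueue [17], visited so far: [42, 23, 7]
  queue [31, 17] -> pop 31, enqueue [30], visited so far: [42, 23, 7, 31]
  queue [17, 30] -> pop 17, enqueue [none], visited so far: [42, 23, 7, 31, 17]
  queue [30] -> pop 30, enqueue [none], visited so far: [42, 23, 7, 31, 17, 30]
Result: [42, 23, 7, 31, 17, 30]


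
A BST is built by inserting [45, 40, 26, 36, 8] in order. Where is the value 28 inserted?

Starting tree (level order): [45, 40, None, 26, None, 8, 36]
Insertion path: 45 -> 40 -> 26 -> 36
Result: insert 28 as left child of 36
Final tree (level order): [45, 40, None, 26, None, 8, 36, None, None, 28]


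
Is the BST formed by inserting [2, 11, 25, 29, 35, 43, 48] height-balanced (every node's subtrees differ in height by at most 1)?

Tree (level-order array): [2, None, 11, None, 25, None, 29, None, 35, None, 43, None, 48]
Definition: a tree is height-balanced if, at every node, |h(left) - h(right)| <= 1 (empty subtree has height -1).
Bottom-up per-node check:
  node 48: h_left=-1, h_right=-1, diff=0 [OK], height=0
  node 43: h_left=-1, h_right=0, diff=1 [OK], height=1
  node 35: h_left=-1, h_right=1, diff=2 [FAIL (|-1-1|=2 > 1)], height=2
  node 29: h_left=-1, h_right=2, diff=3 [FAIL (|-1-2|=3 > 1)], height=3
  node 25: h_left=-1, h_right=3, diff=4 [FAIL (|-1-3|=4 > 1)], height=4
  node 11: h_left=-1, h_right=4, diff=5 [FAIL (|-1-4|=5 > 1)], height=5
  node 2: h_left=-1, h_right=5, diff=6 [FAIL (|-1-5|=6 > 1)], height=6
Node 35 violates the condition: |-1 - 1| = 2 > 1.
Result: Not balanced


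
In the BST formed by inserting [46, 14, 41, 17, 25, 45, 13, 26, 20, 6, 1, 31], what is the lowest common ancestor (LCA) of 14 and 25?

Tree insertion order: [46, 14, 41, 17, 25, 45, 13, 26, 20, 6, 1, 31]
Tree (level-order array): [46, 14, None, 13, 41, 6, None, 17, 45, 1, None, None, 25, None, None, None, None, 20, 26, None, None, None, 31]
In a BST, the LCA of p=14, q=25 is the first node v on the
root-to-leaf path with p <= v <= q (go left if both < v, right if both > v).
Walk from root:
  at 46: both 14 and 25 < 46, go left
  at 14: 14 <= 14 <= 25, this is the LCA
LCA = 14


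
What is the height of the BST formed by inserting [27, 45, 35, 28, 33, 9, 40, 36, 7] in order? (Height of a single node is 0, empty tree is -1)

Insertion order: [27, 45, 35, 28, 33, 9, 40, 36, 7]
Tree (level-order array): [27, 9, 45, 7, None, 35, None, None, None, 28, 40, None, 33, 36]
Compute height bottom-up (empty subtree = -1):
  height(7) = 1 + max(-1, -1) = 0
  height(9) = 1 + max(0, -1) = 1
  height(33) = 1 + max(-1, -1) = 0
  height(28) = 1 + max(-1, 0) = 1
  height(36) = 1 + max(-1, -1) = 0
  height(40) = 1 + max(0, -1) = 1
  height(35) = 1 + max(1, 1) = 2
  height(45) = 1 + max(2, -1) = 3
  height(27) = 1 + max(1, 3) = 4
Height = 4


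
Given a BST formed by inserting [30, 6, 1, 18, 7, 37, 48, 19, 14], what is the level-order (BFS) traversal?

Tree insertion order: [30, 6, 1, 18, 7, 37, 48, 19, 14]
Tree (level-order array): [30, 6, 37, 1, 18, None, 48, None, None, 7, 19, None, None, None, 14]
BFS from the root, enqueuing left then right child of each popped node:
  queue [30] -> pop 30, enqueue [6, 37], visited so far: [30]
  queue [6, 37] -> pop 6, enqueue [1, 18], visited so far: [30, 6]
  queue [37, 1, 18] -> pop 37, enqueue [48], visited so far: [30, 6, 37]
  queue [1, 18, 48] -> pop 1, enqueue [none], visited so far: [30, 6, 37, 1]
  queue [18, 48] -> pop 18, enqueue [7, 19], visited so far: [30, 6, 37, 1, 18]
  queue [48, 7, 19] -> pop 48, enqueue [none], visited so far: [30, 6, 37, 1, 18, 48]
  queue [7, 19] -> pop 7, enqueue [14], visited so far: [30, 6, 37, 1, 18, 48, 7]
  queue [19, 14] -> pop 19, enqueue [none], visited so far: [30, 6, 37, 1, 18, 48, 7, 19]
  queue [14] -> pop 14, enqueue [none], visited so far: [30, 6, 37, 1, 18, 48, 7, 19, 14]
Result: [30, 6, 37, 1, 18, 48, 7, 19, 14]


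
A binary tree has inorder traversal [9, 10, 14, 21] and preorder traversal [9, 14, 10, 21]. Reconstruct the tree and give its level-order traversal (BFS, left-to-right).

Inorder:  [9, 10, 14, 21]
Preorder: [9, 14, 10, 21]
Algorithm: preorder visits root first, so consume preorder in order;
for each root, split the current inorder slice at that value into
left-subtree inorder and right-subtree inorder, then recurse.
Recursive splits:
  root=9; inorder splits into left=[], right=[10, 14, 21]
  root=14; inorder splits into left=[10], right=[21]
  root=10; inorder splits into left=[], right=[]
  root=21; inorder splits into left=[], right=[]
Reconstructed level-order: [9, 14, 10, 21]


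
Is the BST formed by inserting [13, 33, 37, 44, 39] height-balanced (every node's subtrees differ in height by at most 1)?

Tree (level-order array): [13, None, 33, None, 37, None, 44, 39]
Definition: a tree is height-balanced if, at every node, |h(left) - h(right)| <= 1 (empty subtree has height -1).
Bottom-up per-node check:
  node 39: h_left=-1, h_right=-1, diff=0 [OK], height=0
  node 44: h_left=0, h_right=-1, diff=1 [OK], height=1
  node 37: h_left=-1, h_right=1, diff=2 [FAIL (|-1-1|=2 > 1)], height=2
  node 33: h_left=-1, h_right=2, diff=3 [FAIL (|-1-2|=3 > 1)], height=3
  node 13: h_left=-1, h_right=3, diff=4 [FAIL (|-1-3|=4 > 1)], height=4
Node 37 violates the condition: |-1 - 1| = 2 > 1.
Result: Not balanced


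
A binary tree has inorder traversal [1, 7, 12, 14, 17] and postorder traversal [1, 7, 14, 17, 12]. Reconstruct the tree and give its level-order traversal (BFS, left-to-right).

Inorder:   [1, 7, 12, 14, 17]
Postorder: [1, 7, 14, 17, 12]
Algorithm: postorder visits root last, so walk postorder right-to-left;
each value is the root of the current inorder slice — split it at that
value, recurse on the right subtree first, then the left.
Recursive splits:
  root=12; inorder splits into left=[1, 7], right=[14, 17]
  root=17; inorder splits into left=[14], right=[]
  root=14; inorder splits into left=[], right=[]
  root=7; inorder splits into left=[1], right=[]
  root=1; inorder splits into left=[], right=[]
Reconstructed level-order: [12, 7, 17, 1, 14]


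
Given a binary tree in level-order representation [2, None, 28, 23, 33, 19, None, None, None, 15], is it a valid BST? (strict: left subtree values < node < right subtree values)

Level-order array: [2, None, 28, 23, 33, 19, None, None, None, 15]
Validate using subtree bounds (lo, hi): at each node, require lo < value < hi,
then recurse left with hi=value and right with lo=value.
Preorder trace (stopping at first violation):
  at node 2 with bounds (-inf, +inf): OK
  at node 28 with bounds (2, +inf): OK
  at node 23 with bounds (2, 28): OK
  at node 19 with bounds (2, 23): OK
  at node 15 with bounds (2, 19): OK
  at node 33 with bounds (28, +inf): OK
No violation found at any node.
Result: Valid BST


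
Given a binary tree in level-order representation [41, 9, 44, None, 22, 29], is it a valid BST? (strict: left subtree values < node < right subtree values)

Level-order array: [41, 9, 44, None, 22, 29]
Validate using subtree bounds (lo, hi): at each node, require lo < value < hi,
then recurse left with hi=value and right with lo=value.
Preorder trace (stopping at first violation):
  at node 41 with bounds (-inf, +inf): OK
  at node 9 with bounds (-inf, 41): OK
  at node 22 with bounds (9, 41): OK
  at node 44 with bounds (41, +inf): OK
  at node 29 with bounds (41, 44): VIOLATION
Node 29 violates its bound: not (41 < 29 < 44).
Result: Not a valid BST


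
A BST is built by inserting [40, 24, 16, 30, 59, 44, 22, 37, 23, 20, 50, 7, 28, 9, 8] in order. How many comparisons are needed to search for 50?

Search path for 50: 40 -> 59 -> 44 -> 50
Found: True
Comparisons: 4


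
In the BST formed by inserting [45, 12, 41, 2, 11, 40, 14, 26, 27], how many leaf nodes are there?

Tree built from: [45, 12, 41, 2, 11, 40, 14, 26, 27]
Tree (level-order array): [45, 12, None, 2, 41, None, 11, 40, None, None, None, 14, None, None, 26, None, 27]
Rule: A leaf has 0 children.
Per-node child counts:
  node 45: 1 child(ren)
  node 12: 2 child(ren)
  node 2: 1 child(ren)
  node 11: 0 child(ren)
  node 41: 1 child(ren)
  node 40: 1 child(ren)
  node 14: 1 child(ren)
  node 26: 1 child(ren)
  node 27: 0 child(ren)
Matching nodes: [11, 27]
Count of leaf nodes: 2


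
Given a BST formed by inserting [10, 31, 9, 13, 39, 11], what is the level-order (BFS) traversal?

Tree insertion order: [10, 31, 9, 13, 39, 11]
Tree (level-order array): [10, 9, 31, None, None, 13, 39, 11]
BFS from the root, enqueuing left then right child of each popped node:
  queue [10] -> pop 10, enqueue [9, 31], visited so far: [10]
  queue [9, 31] -> pop 9, enqueue [none], visited so far: [10, 9]
  queue [31] -> pop 31, enqueue [13, 39], visited so far: [10, 9, 31]
  queue [13, 39] -> pop 13, enqueue [11], visited so far: [10, 9, 31, 13]
  queue [39, 11] -> pop 39, enqueue [none], visited so far: [10, 9, 31, 13, 39]
  queue [11] -> pop 11, enqueue [none], visited so far: [10, 9, 31, 13, 39, 11]
Result: [10, 9, 31, 13, 39, 11]


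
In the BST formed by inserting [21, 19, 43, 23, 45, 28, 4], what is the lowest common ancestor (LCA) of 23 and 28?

Tree insertion order: [21, 19, 43, 23, 45, 28, 4]
Tree (level-order array): [21, 19, 43, 4, None, 23, 45, None, None, None, 28]
In a BST, the LCA of p=23, q=28 is the first node v on the
root-to-leaf path with p <= v <= q (go left if both < v, right if both > v).
Walk from root:
  at 21: both 23 and 28 > 21, go right
  at 43: both 23 and 28 < 43, go left
  at 23: 23 <= 23 <= 28, this is the LCA
LCA = 23


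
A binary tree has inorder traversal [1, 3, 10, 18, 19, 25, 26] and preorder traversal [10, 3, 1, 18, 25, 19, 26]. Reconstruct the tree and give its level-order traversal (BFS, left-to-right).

Inorder:  [1, 3, 10, 18, 19, 25, 26]
Preorder: [10, 3, 1, 18, 25, 19, 26]
Algorithm: preorder visits root first, so consume preorder in order;
for each root, split the current inorder slice at that value into
left-subtree inorder and right-subtree inorder, then recurse.
Recursive splits:
  root=10; inorder splits into left=[1, 3], right=[18, 19, 25, 26]
  root=3; inorder splits into left=[1], right=[]
  root=1; inorder splits into left=[], right=[]
  root=18; inorder splits into left=[], right=[19, 25, 26]
  root=25; inorder splits into left=[19], right=[26]
  root=19; inorder splits into left=[], right=[]
  root=26; inorder splits into left=[], right=[]
Reconstructed level-order: [10, 3, 18, 1, 25, 19, 26]


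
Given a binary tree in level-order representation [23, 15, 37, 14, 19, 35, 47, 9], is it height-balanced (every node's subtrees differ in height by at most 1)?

Tree (level-order array): [23, 15, 37, 14, 19, 35, 47, 9]
Definition: a tree is height-balanced if, at every node, |h(left) - h(right)| <= 1 (empty subtree has height -1).
Bottom-up per-node check:
  node 9: h_left=-1, h_right=-1, diff=0 [OK], height=0
  node 14: h_left=0, h_right=-1, diff=1 [OK], height=1
  node 19: h_left=-1, h_right=-1, diff=0 [OK], height=0
  node 15: h_left=1, h_right=0, diff=1 [OK], height=2
  node 35: h_left=-1, h_right=-1, diff=0 [OK], height=0
  node 47: h_left=-1, h_right=-1, diff=0 [OK], height=0
  node 37: h_left=0, h_right=0, diff=0 [OK], height=1
  node 23: h_left=2, h_right=1, diff=1 [OK], height=3
All nodes satisfy the balance condition.
Result: Balanced


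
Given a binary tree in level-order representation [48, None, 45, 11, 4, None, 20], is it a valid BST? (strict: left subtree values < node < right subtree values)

Level-order array: [48, None, 45, 11, 4, None, 20]
Validate using subtree bounds (lo, hi): at each node, require lo < value < hi,
then recurse left with hi=value and right with lo=value.
Preorder trace (stopping at first violation):
  at node 48 with bounds (-inf, +inf): OK
  at node 45 with bounds (48, +inf): VIOLATION
Node 45 violates its bound: not (48 < 45 < +inf).
Result: Not a valid BST


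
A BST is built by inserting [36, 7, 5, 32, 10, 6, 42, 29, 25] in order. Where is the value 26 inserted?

Starting tree (level order): [36, 7, 42, 5, 32, None, None, None, 6, 10, None, None, None, None, 29, 25]
Insertion path: 36 -> 7 -> 32 -> 10 -> 29 -> 25
Result: insert 26 as right child of 25
Final tree (level order): [36, 7, 42, 5, 32, None, None, None, 6, 10, None, None, None, None, 29, 25, None, None, 26]


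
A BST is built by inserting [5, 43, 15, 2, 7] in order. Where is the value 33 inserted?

Starting tree (level order): [5, 2, 43, None, None, 15, None, 7]
Insertion path: 5 -> 43 -> 15
Result: insert 33 as right child of 15
Final tree (level order): [5, 2, 43, None, None, 15, None, 7, 33]


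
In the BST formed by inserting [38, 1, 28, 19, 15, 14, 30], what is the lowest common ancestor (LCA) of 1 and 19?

Tree insertion order: [38, 1, 28, 19, 15, 14, 30]
Tree (level-order array): [38, 1, None, None, 28, 19, 30, 15, None, None, None, 14]
In a BST, the LCA of p=1, q=19 is the first node v on the
root-to-leaf path with p <= v <= q (go left if both < v, right if both > v).
Walk from root:
  at 38: both 1 and 19 < 38, go left
  at 1: 1 <= 1 <= 19, this is the LCA
LCA = 1


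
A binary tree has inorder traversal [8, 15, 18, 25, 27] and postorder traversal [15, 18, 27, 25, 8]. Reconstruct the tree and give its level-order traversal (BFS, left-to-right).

Inorder:   [8, 15, 18, 25, 27]
Postorder: [15, 18, 27, 25, 8]
Algorithm: postorder visits root last, so walk postorder right-to-left;
each value is the root of the current inorder slice — split it at that
value, recurse on the right subtree first, then the left.
Recursive splits:
  root=8; inorder splits into left=[], right=[15, 18, 25, 27]
  root=25; inorder splits into left=[15, 18], right=[27]
  root=27; inorder splits into left=[], right=[]
  root=18; inorder splits into left=[15], right=[]
  root=15; inorder splits into left=[], right=[]
Reconstructed level-order: [8, 25, 18, 27, 15]


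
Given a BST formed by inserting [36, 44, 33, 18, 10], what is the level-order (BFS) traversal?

Tree insertion order: [36, 44, 33, 18, 10]
Tree (level-order array): [36, 33, 44, 18, None, None, None, 10]
BFS from the root, enqueuing left then right child of each popped node:
  queue [36] -> pop 36, enqueue [33, 44], visited so far: [36]
  queue [33, 44] -> pop 33, enqueue [18], visited so far: [36, 33]
  queue [44, 18] -> pop 44, enqueue [none], visited so far: [36, 33, 44]
  queue [18] -> pop 18, enqueue [10], visited so far: [36, 33, 44, 18]
  queue [10] -> pop 10, enqueue [none], visited so far: [36, 33, 44, 18, 10]
Result: [36, 33, 44, 18, 10]


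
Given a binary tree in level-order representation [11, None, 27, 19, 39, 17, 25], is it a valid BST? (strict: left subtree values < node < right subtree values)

Level-order array: [11, None, 27, 19, 39, 17, 25]
Validate using subtree bounds (lo, hi): at each node, require lo < value < hi,
then recurse left with hi=value and right with lo=value.
Preorder trace (stopping at first violation):
  at node 11 with bounds (-inf, +inf): OK
  at node 27 with bounds (11, +inf): OK
  at node 19 with bounds (11, 27): OK
  at node 17 with bounds (11, 19): OK
  at node 25 with bounds (19, 27): OK
  at node 39 with bounds (27, +inf): OK
No violation found at any node.
Result: Valid BST


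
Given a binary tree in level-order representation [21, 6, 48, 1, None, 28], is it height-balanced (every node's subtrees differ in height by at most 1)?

Tree (level-order array): [21, 6, 48, 1, None, 28]
Definition: a tree is height-balanced if, at every node, |h(left) - h(right)| <= 1 (empty subtree has height -1).
Bottom-up per-node check:
  node 1: h_left=-1, h_right=-1, diff=0 [OK], height=0
  node 6: h_left=0, h_right=-1, diff=1 [OK], height=1
  node 28: h_left=-1, h_right=-1, diff=0 [OK], height=0
  node 48: h_left=0, h_right=-1, diff=1 [OK], height=1
  node 21: h_left=1, h_right=1, diff=0 [OK], height=2
All nodes satisfy the balance condition.
Result: Balanced


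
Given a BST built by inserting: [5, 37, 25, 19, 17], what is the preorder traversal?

Tree insertion order: [5, 37, 25, 19, 17]
Tree (level-order array): [5, None, 37, 25, None, 19, None, 17]
Preorder traversal: [5, 37, 25, 19, 17]


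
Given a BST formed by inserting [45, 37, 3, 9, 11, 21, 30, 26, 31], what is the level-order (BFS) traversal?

Tree insertion order: [45, 37, 3, 9, 11, 21, 30, 26, 31]
Tree (level-order array): [45, 37, None, 3, None, None, 9, None, 11, None, 21, None, 30, 26, 31]
BFS from the root, enqueuing left then right child of each popped node:
  queue [45] -> pop 45, enqueue [37], visited so far: [45]
  queue [37] -> pop 37, enqueue [3], visited so far: [45, 37]
  queue [3] -> pop 3, enqueue [9], visited so far: [45, 37, 3]
  queue [9] -> pop 9, enqueue [11], visited so far: [45, 37, 3, 9]
  queue [11] -> pop 11, enqueue [21], visited so far: [45, 37, 3, 9, 11]
  queue [21] -> pop 21, enqueue [30], visited so far: [45, 37, 3, 9, 11, 21]
  queue [30] -> pop 30, enqueue [26, 31], visited so far: [45, 37, 3, 9, 11, 21, 30]
  queue [26, 31] -> pop 26, enqueue [none], visited so far: [45, 37, 3, 9, 11, 21, 30, 26]
  queue [31] -> pop 31, enqueue [none], visited so far: [45, 37, 3, 9, 11, 21, 30, 26, 31]
Result: [45, 37, 3, 9, 11, 21, 30, 26, 31]


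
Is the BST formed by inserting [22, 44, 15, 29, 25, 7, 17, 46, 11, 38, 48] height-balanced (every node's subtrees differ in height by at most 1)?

Tree (level-order array): [22, 15, 44, 7, 17, 29, 46, None, 11, None, None, 25, 38, None, 48]
Definition: a tree is height-balanced if, at every node, |h(left) - h(right)| <= 1 (empty subtree has height -1).
Bottom-up per-node check:
  node 11: h_left=-1, h_right=-1, diff=0 [OK], height=0
  node 7: h_left=-1, h_right=0, diff=1 [OK], height=1
  node 17: h_left=-1, h_right=-1, diff=0 [OK], height=0
  node 15: h_left=1, h_right=0, diff=1 [OK], height=2
  node 25: h_left=-1, h_right=-1, diff=0 [OK], height=0
  node 38: h_left=-1, h_right=-1, diff=0 [OK], height=0
  node 29: h_left=0, h_right=0, diff=0 [OK], height=1
  node 48: h_left=-1, h_right=-1, diff=0 [OK], height=0
  node 46: h_left=-1, h_right=0, diff=1 [OK], height=1
  node 44: h_left=1, h_right=1, diff=0 [OK], height=2
  node 22: h_left=2, h_right=2, diff=0 [OK], height=3
All nodes satisfy the balance condition.
Result: Balanced


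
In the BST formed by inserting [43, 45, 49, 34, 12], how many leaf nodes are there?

Tree built from: [43, 45, 49, 34, 12]
Tree (level-order array): [43, 34, 45, 12, None, None, 49]
Rule: A leaf has 0 children.
Per-node child counts:
  node 43: 2 child(ren)
  node 34: 1 child(ren)
  node 12: 0 child(ren)
  node 45: 1 child(ren)
  node 49: 0 child(ren)
Matching nodes: [12, 49]
Count of leaf nodes: 2


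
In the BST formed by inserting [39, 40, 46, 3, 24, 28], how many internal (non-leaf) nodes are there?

Tree built from: [39, 40, 46, 3, 24, 28]
Tree (level-order array): [39, 3, 40, None, 24, None, 46, None, 28]
Rule: An internal node has at least one child.
Per-node child counts:
  node 39: 2 child(ren)
  node 3: 1 child(ren)
  node 24: 1 child(ren)
  node 28: 0 child(ren)
  node 40: 1 child(ren)
  node 46: 0 child(ren)
Matching nodes: [39, 3, 24, 40]
Count of internal (non-leaf) nodes: 4


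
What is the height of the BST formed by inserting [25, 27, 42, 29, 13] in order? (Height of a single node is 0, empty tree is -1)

Insertion order: [25, 27, 42, 29, 13]
Tree (level-order array): [25, 13, 27, None, None, None, 42, 29]
Compute height bottom-up (empty subtree = -1):
  height(13) = 1 + max(-1, -1) = 0
  height(29) = 1 + max(-1, -1) = 0
  height(42) = 1 + max(0, -1) = 1
  height(27) = 1 + max(-1, 1) = 2
  height(25) = 1 + max(0, 2) = 3
Height = 3


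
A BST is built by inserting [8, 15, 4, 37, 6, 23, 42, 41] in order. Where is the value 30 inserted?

Starting tree (level order): [8, 4, 15, None, 6, None, 37, None, None, 23, 42, None, None, 41]
Insertion path: 8 -> 15 -> 37 -> 23
Result: insert 30 as right child of 23
Final tree (level order): [8, 4, 15, None, 6, None, 37, None, None, 23, 42, None, 30, 41]


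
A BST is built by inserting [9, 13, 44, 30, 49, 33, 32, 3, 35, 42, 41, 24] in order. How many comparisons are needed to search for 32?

Search path for 32: 9 -> 13 -> 44 -> 30 -> 33 -> 32
Found: True
Comparisons: 6


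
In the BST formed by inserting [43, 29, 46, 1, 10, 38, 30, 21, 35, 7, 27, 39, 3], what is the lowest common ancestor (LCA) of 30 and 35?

Tree insertion order: [43, 29, 46, 1, 10, 38, 30, 21, 35, 7, 27, 39, 3]
Tree (level-order array): [43, 29, 46, 1, 38, None, None, None, 10, 30, 39, 7, 21, None, 35, None, None, 3, None, None, 27]
In a BST, the LCA of p=30, q=35 is the first node v on the
root-to-leaf path with p <= v <= q (go left if both < v, right if both > v).
Walk from root:
  at 43: both 30 and 35 < 43, go left
  at 29: both 30 and 35 > 29, go right
  at 38: both 30 and 35 < 38, go left
  at 30: 30 <= 30 <= 35, this is the LCA
LCA = 30
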